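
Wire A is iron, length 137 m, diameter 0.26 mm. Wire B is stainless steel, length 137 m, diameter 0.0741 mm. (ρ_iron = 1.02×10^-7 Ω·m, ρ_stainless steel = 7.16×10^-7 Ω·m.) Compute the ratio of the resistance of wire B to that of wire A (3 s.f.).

R ∝ ρL/d², so R_B/R_A = (ρ_B/ρ_A) × (d_A/d_B)²
= (7.16×10^-7/1.02×10^-7) × (0.26/0.0741)² = 86.4

86.4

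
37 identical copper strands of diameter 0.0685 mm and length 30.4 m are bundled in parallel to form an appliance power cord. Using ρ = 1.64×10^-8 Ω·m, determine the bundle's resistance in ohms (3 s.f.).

A_strand = π(3.4250e-05 m)² = 3.685e-09 m²
R_strand = ρL/A = (1.64×10^-8)(30.4)/(3.685e-09) = 135.3 Ω
R_total = R_strand/N = 135.3/37 = 3.66 Ω

3.66 Ω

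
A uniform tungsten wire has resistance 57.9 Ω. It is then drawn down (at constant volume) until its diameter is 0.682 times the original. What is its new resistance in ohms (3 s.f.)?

268 Ω

Volume constant ⇒ L' = L/r² with r = 0.682. R' = ρL'/A' = ρ(L/r²)/(πr²d₀²/4) = R/r⁴.
R' = 4.622 × 57.9 = 268 Ω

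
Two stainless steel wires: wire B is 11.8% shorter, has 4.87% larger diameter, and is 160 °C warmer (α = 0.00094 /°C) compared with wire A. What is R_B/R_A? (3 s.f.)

R ∝ ρL/d² with ρ ∝ (1+αΔT), so R_B/R_A = (1 − 11.8/100) × (1 + 4.87/100)⁻² × (1 + 0.00094×160)
= 0.882 × 0.9093 × 1.15 = 0.923

0.923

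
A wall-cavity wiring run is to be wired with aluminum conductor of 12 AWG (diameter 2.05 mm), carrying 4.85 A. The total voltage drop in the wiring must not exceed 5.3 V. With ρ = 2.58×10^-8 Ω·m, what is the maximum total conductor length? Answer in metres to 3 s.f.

140 m

A = π(2.05/2 mm)² = π(1.0250e-03 m)² = 3.301e-06 m²
L_max = V_max·A/(1·ρI) = (5.3)(3.301e-06)/(2.58×10^-8×4.85) = 140 m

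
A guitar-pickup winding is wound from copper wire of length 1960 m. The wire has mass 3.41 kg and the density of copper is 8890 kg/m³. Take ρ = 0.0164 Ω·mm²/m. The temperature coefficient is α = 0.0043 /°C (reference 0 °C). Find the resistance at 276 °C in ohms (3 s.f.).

ρ = 0.0164 Ω·mm²/m = 1.64×10^-8 Ω·m
A = m/(density·L) = 3.41/(8890×1960) = 1.9570e-07 m²
R = ρL/A = (1.64×10^-8)(1960)/(1.9570e-07) = 164.2 Ω
R(276 °C) = 164.2 × (1 + 0.0043×276) = 359 Ω

359 Ω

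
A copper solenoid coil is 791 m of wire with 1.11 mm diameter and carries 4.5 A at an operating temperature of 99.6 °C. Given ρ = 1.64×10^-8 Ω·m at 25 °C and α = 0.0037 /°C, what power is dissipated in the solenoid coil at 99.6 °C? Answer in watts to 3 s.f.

346 W

A = π(d/2)² = π(5.5500e-04 m)² = 9.677e-07 m²
R₍25₎ = ρL/A = (1.64×10^-8)(791)/(9.677e-07) = 13.41 Ω
R₍99.6₎ = R₍25₎(1 + αΔT) = 13.41 × (1 + 0.0037×74.6) = 17.11 Ω
P = I²R = (4.5)² × 17.11 = 346 W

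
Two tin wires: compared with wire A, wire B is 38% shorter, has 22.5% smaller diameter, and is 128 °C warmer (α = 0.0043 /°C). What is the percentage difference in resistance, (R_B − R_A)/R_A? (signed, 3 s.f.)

R ∝ ρL/d² with ρ ∝ (1+αΔT), so R_B/R_A = (1 − 38/100) × (1 − 22.5/100)⁻² × (1 + 0.0043×128)
= 0.62 × 1.665 × 1.55 = 1.6
(R_B − R_A)/R_A = 1.6 − 1 = 60.0%

60.0%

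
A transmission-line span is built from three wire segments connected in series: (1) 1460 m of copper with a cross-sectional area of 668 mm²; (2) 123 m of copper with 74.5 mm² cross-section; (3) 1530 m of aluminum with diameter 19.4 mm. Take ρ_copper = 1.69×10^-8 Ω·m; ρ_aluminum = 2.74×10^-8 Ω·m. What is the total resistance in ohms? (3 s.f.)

0.207 Ω

Seg 1: A = 668 mm² = 6.680e-04 m²
R_1 = (1.69×10^-8)(1460)/(6.680e-04) = 0.03694 Ω
Seg 2: A = 74.5 mm² = 7.450e-05 m²
R_2 = (1.69×10^-8)(123)/(7.450e-05) = 0.0279 Ω
Seg 3: A = π(d/2)² = π(9.7000e-03 m)² = 2.956e-04 m²
R_3 = (2.74×10^-8)(1530)/(2.956e-04) = 0.1418 Ω
R_total = R_1 + R_2 + R_3 = 0.207 Ω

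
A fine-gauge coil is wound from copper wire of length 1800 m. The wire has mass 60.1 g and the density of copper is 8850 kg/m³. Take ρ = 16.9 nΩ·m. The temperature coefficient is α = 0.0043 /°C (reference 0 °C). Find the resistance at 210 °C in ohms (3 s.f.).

ρ = 16.9 nΩ·m = 1.69×10^-8 Ω·m
A = m/(density·L) = 0.0601/(8850×1800) = 3.7728e-09 m²
R = ρL/A = (1.69×10^-8)(1800)/(3.7728e-09) = 8063 Ω
R(210 °C) = 8063 × (1 + 0.0043×210) = 15300 Ω

15300 Ω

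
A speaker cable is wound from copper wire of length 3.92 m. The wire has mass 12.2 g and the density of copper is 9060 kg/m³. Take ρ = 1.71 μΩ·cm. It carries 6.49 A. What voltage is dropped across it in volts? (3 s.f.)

1.27 V

ρ = 1.71 μΩ·cm = 1.71×10^-8 Ω·m
A = m/(density·L) = 0.0122/(9060×3.92) = 3.4351e-07 m²
R = ρL/A = (1.71×10^-8)(3.92)/(3.4351e-07) = 0.1951 Ω
V = IR = 6.49 × 0.1951 = 1.27 V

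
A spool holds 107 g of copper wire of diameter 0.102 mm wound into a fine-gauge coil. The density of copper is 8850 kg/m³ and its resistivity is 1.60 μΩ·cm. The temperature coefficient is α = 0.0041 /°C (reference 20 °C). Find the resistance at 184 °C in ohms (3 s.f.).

4850 Ω

ρ = 1.60 μΩ·cm = 1.60×10^-8 Ω·m
A = π(d/2)² = π(5.1000e-05 m)² = 8.1713e-09 m²
L = m/(density·A) = 0.107/(8850×8.1713e-09) = 1480 m
R = ρL/A = (1.60×10^-8)(1480)/(8.1713e-09) = 2897 Ω
R(184 °C) = 2897 × (1 + 0.0041×164) = 4850 Ω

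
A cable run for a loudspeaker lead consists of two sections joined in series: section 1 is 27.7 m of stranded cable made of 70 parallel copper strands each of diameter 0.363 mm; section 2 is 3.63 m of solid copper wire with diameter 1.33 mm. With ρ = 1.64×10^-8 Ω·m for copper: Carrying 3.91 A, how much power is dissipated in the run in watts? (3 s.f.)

Section 1: A_strand = π(1.8150e-04)² = 1.035e-07 m²; R₁ = ρL/(N·A_s) = (1.64×10^-8)(27.7)/(70×1.035e-07) = 0.06271 Ω
Section 2: A = π(d/2)² = π(6.6500e-04 m)² = 1.389e-06 m²
R₂ = (1.64×10^-8)(3.63)/(1.389e-06) = 0.04285 Ω
R = R₁ + R₂ = 0.1056 Ω
P = I²R = (3.91)² × 0.1056 = 1.61 W

1.61 W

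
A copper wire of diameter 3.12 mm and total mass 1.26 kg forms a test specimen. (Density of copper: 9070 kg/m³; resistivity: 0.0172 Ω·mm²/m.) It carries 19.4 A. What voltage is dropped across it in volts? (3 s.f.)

0.793 V

ρ = 0.0172 Ω·mm²/m = 1.72×10^-8 Ω·m
A = π(d/2)² = π(1.5600e-03 m)² = 7.6454e-06 m²
L = m/(density·A) = 1.26/(9070×7.6454e-06) = 18.17 m
R = ρL/A = (1.72×10^-8)(18.17)/(7.6454e-06) = 0.04088 Ω
V = IR = 19.4 × 0.04088 = 0.793 V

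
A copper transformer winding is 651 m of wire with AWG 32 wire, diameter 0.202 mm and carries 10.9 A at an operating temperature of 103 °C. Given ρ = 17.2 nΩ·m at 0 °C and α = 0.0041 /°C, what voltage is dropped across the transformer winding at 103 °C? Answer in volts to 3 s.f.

ρ = 17.2 nΩ·m = 1.72×10^-8 Ω·m
A = π(0.202/2 mm)² = π(1.0100e-04 m)² = 3.205e-08 m²
R₍0₎ = ρL/A = (1.72×10^-8)(651)/(3.205e-08) = 349.4 Ω
R₍103₎ = R₍0₎(1 + αΔT) = 349.4 × (1 + 0.0041×103) = 496.9 Ω
V = IR = 10.9 × 496.9 = 5420 V

5420 V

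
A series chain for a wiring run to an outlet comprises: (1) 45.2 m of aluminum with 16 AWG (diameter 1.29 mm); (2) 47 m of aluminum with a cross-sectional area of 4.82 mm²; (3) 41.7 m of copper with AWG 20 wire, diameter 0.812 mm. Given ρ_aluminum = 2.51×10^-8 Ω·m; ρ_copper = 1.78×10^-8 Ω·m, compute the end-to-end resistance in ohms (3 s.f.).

Seg 1: A = π(1.29/2 mm)² = π(6.4500e-04 m)² = 1.307e-06 m²
R_1 = (2.51×10^-8)(45.2)/(1.307e-06) = 0.868 Ω
Seg 2: A = 4.82 mm² = 4.820e-06 m²
R_2 = (2.51×10^-8)(47)/(4.820e-06) = 0.2448 Ω
Seg 3: A = π(0.812/2 mm)² = π(4.0600e-04 m)² = 5.178e-07 m²
R_3 = (1.78×10^-8)(41.7)/(5.178e-07) = 1.433 Ω
R_total = R_1 + R_2 + R_3 = 2.55 Ω

2.55 Ω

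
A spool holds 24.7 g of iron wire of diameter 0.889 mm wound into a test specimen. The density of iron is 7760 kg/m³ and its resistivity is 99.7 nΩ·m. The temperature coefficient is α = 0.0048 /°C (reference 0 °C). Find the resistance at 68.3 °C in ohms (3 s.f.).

ρ = 99.7 nΩ·m = 9.97×10^-8 Ω·m
A = π(d/2)² = π(4.4450e-04 m)² = 6.2072e-07 m²
L = m/(density·A) = 0.0247/(7760×6.2072e-07) = 5.128 m
R = ρL/A = (9.97×10^-8)(5.128)/(6.2072e-07) = 0.8237 Ω
R(68.3 °C) = 0.8237 × (1 + 0.0048×68.3) = 1.09 Ω

1.09 Ω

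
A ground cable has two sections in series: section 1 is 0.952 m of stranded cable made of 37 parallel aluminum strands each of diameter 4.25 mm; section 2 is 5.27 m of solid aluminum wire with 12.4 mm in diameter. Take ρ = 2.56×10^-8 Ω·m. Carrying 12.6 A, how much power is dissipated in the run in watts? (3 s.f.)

0.185 W

Section 1: A_strand = π(2.1250e-03)² = 1.419e-05 m²; R₁ = ρL/(N·A_s) = (2.56×10^-8)(0.952)/(37×1.419e-05) = 4.643×10^-5 Ω
Section 2: A = π(d/2)² = π(6.2000e-03 m)² = 1.208e-04 m²
R₂ = (2.56×10^-8)(5.27)/(1.208e-04) = 0.001117 Ω
R = R₁ + R₂ = 0.001164 Ω
P = I²R = (12.6)² × 0.001164 = 0.185 W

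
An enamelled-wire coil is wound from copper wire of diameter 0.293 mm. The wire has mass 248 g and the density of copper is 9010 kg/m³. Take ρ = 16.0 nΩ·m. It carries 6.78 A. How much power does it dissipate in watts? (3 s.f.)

ρ = 16.0 nΩ·m = 1.60×10^-8 Ω·m
A = π(d/2)² = π(1.4650e-04 m)² = 6.7426e-08 m²
L = m/(density·A) = 0.248/(9010×6.7426e-08) = 408.2 m
R = ρL/A = (1.60×10^-8)(408.2)/(6.7426e-08) = 96.87 Ω
P = I²R = (6.78)² × 96.87 = 4450 W

4450 W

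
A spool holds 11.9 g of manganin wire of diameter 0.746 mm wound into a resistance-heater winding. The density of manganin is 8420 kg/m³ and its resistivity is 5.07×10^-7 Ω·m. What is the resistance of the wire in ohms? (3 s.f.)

A = π(d/2)² = π(3.7300e-04 m)² = 4.3709e-07 m²
L = m/(density·A) = 0.0119/(8420×4.3709e-07) = 3.233 m
R = ρL/A = (5.07×10^-7)(3.233)/(4.3709e-07) = 3.75 Ω

3.75 Ω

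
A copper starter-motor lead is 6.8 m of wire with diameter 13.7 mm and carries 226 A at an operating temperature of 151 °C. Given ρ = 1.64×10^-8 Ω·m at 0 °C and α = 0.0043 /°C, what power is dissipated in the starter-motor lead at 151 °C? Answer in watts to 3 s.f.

63.7 W

A = π(d/2)² = π(6.8500e-03 m)² = 1.474e-04 m²
R₍0₎ = ρL/A = (1.64×10^-8)(6.8)/(1.474e-04) = 7.565×10^-4 Ω
R₍151₎ = R₍0₎(1 + αΔT) = 7.565×10^-4 × (1 + 0.0043×151) = 0.001248 Ω
P = I²R = (226)² × 0.001248 = 63.7 W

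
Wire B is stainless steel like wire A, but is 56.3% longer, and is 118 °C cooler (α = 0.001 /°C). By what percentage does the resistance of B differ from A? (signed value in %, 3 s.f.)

37.9%

R ∝ ρL/d² with ρ ∝ (1+αΔT), so R_B/R_A = (1 + 56.3/100) × (1 − 0.001×118)
= 1.563 × 0.882 = 1.379
(R_B − R_A)/R_A = 1.379 − 1 = 37.9%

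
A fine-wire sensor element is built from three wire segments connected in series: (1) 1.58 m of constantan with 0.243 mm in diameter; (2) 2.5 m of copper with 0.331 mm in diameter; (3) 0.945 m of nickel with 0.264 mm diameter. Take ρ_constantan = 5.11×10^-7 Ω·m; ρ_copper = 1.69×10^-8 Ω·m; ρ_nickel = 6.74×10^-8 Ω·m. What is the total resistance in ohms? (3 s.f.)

19.1 Ω

Seg 1: A = π(d/2)² = π(1.2150e-04 m)² = 4.638e-08 m²
R_1 = (5.11×10^-7)(1.58)/(4.638e-08) = 17.41 Ω
Seg 2: A = π(d/2)² = π(1.6550e-04 m)² = 8.605e-08 m²
R_2 = (1.69×10^-8)(2.5)/(8.605e-08) = 0.491 Ω
Seg 3: A = π(d/2)² = π(1.3200e-04 m)² = 5.474e-08 m²
R_3 = (6.74×10^-8)(0.945)/(5.474e-08) = 1.164 Ω
R_total = R_1 + R_2 + R_3 = 19.1 Ω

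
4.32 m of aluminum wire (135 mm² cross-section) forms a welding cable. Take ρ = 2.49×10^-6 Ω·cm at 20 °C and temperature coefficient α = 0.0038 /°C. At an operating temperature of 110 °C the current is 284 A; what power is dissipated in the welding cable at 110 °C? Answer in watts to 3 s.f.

ρ = 2.49×10^-6 Ω·cm = 2.49×10^-8 Ω·m
A = 135 mm² = 1.350e-04 m²
R₍20₎ = ρL/A = (2.49×10^-8)(4.32)/(1.350e-04) = 7.968×10^-4 Ω
R₍110₎ = R₍20₎(1 + αΔT) = 7.968×10^-4 × (1 + 0.0038×90) = 0.001069 Ω
P = I²R = (284)² × 0.001069 = 86.2 W

86.2 W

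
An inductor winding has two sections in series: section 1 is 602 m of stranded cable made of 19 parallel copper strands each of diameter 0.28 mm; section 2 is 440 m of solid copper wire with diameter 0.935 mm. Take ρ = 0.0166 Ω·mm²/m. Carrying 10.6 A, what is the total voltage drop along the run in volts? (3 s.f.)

203 V

ρ = 0.0166 Ω·mm²/m = 1.66×10^-8 Ω·m
Section 1: A_strand = π(1.4000e-04)² = 6.158e-08 m²; R₁ = ρL/(N·A_s) = (1.66×10^-8)(602)/(19×6.158e-08) = 8.542 Ω
Section 2: A = π(d/2)² = π(4.6750e-04 m)² = 6.866e-07 m²
R₂ = (1.66×10^-8)(440)/(6.866e-07) = 10.64 Ω
R = R₁ + R₂ = 19.18 Ω
V = IR = 10.6 × 19.18 = 203 V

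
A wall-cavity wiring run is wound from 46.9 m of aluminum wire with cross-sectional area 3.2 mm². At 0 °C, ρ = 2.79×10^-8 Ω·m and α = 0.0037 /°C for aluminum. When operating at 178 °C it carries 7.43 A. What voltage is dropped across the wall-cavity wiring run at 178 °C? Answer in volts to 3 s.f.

A = 3.2 mm² = 3.200e-06 m²
R₍0₎ = ρL/A = (2.79×10^-8)(46.9)/(3.200e-06) = 0.4089 Ω
R₍178₎ = R₍0₎(1 + αΔT) = 0.4089 × (1 + 0.0037×178) = 0.6782 Ω
V = IR = 7.43 × 0.6782 = 5.04 V

5.04 V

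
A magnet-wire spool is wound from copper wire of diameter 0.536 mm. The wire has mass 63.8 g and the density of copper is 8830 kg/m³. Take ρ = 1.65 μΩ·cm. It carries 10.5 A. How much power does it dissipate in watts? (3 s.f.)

ρ = 1.65 μΩ·cm = 1.65×10^-8 Ω·m
A = π(d/2)² = π(2.6800e-04 m)² = 2.2564e-07 m²
L = m/(density·A) = 0.0638/(8830×2.2564e-07) = 32.02 m
R = ρL/A = (1.65×10^-8)(32.02)/(2.2564e-07) = 2.342 Ω
P = I²R = (10.5)² × 2.342 = 258 W

258 W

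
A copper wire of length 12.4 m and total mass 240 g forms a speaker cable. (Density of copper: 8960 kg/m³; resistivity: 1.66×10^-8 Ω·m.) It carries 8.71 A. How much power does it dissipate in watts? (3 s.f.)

A = m/(density·L) = 0.24/(8960×12.4) = 2.1601e-06 m²
R = ρL/A = (1.66×10^-8)(12.4)/(2.1601e-06) = 0.09529 Ω
P = I²R = (8.71)² × 0.09529 = 7.23 W

7.23 W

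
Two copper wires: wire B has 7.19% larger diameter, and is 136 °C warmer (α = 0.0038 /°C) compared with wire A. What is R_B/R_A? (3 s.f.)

1.32

R ∝ ρL/d² with ρ ∝ (1+αΔT), so R_B/R_A = (1 + 7.19/100)⁻² × (1 + 0.0038×136)
= 0.8703 × 1.517 = 1.32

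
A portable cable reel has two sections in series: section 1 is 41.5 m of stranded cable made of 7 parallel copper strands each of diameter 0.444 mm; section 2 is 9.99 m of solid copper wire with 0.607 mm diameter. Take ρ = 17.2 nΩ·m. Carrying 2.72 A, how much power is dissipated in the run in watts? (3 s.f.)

9.27 W

ρ = 17.2 nΩ·m = 1.72×10^-8 Ω·m
Section 1: A_strand = π(2.2200e-04)² = 1.548e-07 m²; R₁ = ρL/(N·A_s) = (1.72×10^-8)(41.5)/(7×1.548e-07) = 0.6586 Ω
Section 2: A = π(d/2)² = π(3.0350e-04 m)² = 2.894e-07 m²
R₂ = (1.72×10^-8)(9.99)/(2.894e-07) = 0.5938 Ω
R = R₁ + R₂ = 1.252 Ω
P = I²R = (2.72)² × 1.252 = 9.27 W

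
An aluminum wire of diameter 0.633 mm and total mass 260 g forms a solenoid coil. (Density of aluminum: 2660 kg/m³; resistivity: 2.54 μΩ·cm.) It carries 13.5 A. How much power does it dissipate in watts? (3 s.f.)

4570 W

ρ = 2.54 μΩ·cm = 2.54×10^-8 Ω·m
A = π(d/2)² = π(3.1650e-04 m)² = 3.1470e-07 m²
L = m/(density·A) = 0.26/(2660×3.1470e-07) = 310.6 m
R = ρL/A = (2.54×10^-8)(310.6)/(3.1470e-07) = 25.07 Ω
P = I²R = (13.5)² × 25.07 = 4570 W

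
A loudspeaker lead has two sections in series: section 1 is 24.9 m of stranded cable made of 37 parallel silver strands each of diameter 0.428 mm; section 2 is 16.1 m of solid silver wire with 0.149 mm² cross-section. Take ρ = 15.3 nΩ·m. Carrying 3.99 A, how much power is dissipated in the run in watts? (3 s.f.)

27.5 W

ρ = 15.3 nΩ·m = 1.53×10^-8 Ω·m
Section 1: A_strand = π(2.1400e-04)² = 1.439e-07 m²; R₁ = ρL/(N·A_s) = (1.53×10^-8)(24.9)/(37×1.439e-07) = 0.07157 Ω
Section 2: A = 0.149 mm² = 1.490e-07 m²
R₂ = (1.53×10^-8)(16.1)/(1.490e-07) = 1.653 Ω
R = R₁ + R₂ = 1.725 Ω
P = I²R = (3.99)² × 1.725 = 27.5 W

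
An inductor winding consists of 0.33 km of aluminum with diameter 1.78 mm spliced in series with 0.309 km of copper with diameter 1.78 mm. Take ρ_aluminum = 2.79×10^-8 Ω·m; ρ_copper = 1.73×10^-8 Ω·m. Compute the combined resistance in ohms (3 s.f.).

Segment 1: A = π(d/2)² = π(8.9000e-04 m)² = 2.488e-06 m²
R₁ = ρL/A = (2.79×10^-8)(330)/(2.488e-06) = 3.7 Ω
R₂ = (1.73×10^-8)(309)/(2.488e-06) = 2.148 Ω
R = R₁ + R₂ = 5.85 Ω

5.85 Ω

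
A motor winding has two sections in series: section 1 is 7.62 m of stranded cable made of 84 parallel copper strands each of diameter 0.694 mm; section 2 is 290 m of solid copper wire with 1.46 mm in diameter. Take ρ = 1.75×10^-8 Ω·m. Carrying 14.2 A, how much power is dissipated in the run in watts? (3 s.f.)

Section 1: A_strand = π(3.4700e-04)² = 3.783e-07 m²; R₁ = ρL/(N·A_s) = (1.75×10^-8)(7.62)/(84×3.783e-07) = 0.004197 Ω
Section 2: A = π(d/2)² = π(7.3000e-04 m)² = 1.674e-06 m²
R₂ = (1.75×10^-8)(290)/(1.674e-06) = 3.031 Ω
R = R₁ + R₂ = 3.036 Ω
P = I²R = (14.2)² × 3.036 = 612 W

612 W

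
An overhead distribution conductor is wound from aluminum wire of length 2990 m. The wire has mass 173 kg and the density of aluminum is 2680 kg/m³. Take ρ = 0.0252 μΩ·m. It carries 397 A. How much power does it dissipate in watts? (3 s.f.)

ρ = 0.0252 μΩ·m = 2.52×10^-8 Ω·m
A = m/(density·L) = 173/(2680×2990) = 2.1589e-05 m²
R = ρL/A = (2.52×10^-8)(2990)/(2.1589e-05) = 3.49 Ω
P = I²R = (397)² × 3.49 = 5.50×10^5 W

5.50×10^5 W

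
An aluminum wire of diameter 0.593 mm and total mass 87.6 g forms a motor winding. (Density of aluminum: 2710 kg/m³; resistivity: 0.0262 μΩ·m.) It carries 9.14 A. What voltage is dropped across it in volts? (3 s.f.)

ρ = 0.0262 μΩ·m = 2.62×10^-8 Ω·m
A = π(d/2)² = π(2.9650e-04 m)² = 2.7618e-07 m²
L = m/(density·A) = 0.0876/(2710×2.7618e-07) = 117 m
R = ρL/A = (2.62×10^-8)(117)/(2.7618e-07) = 11.1 Ω
V = IR = 9.14 × 11.1 = 101 V

101 V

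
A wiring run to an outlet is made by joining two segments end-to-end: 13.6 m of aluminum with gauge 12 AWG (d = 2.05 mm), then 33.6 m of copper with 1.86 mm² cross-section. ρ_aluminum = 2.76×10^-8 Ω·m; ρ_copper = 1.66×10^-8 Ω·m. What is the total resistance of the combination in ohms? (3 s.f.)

0.414 Ω

Segment 1: A = π(2.05/2 mm)² = π(1.0250e-03 m)² = 3.301e-06 m²
R₁ = ρL/A = (2.76×10^-8)(13.6)/(3.301e-06) = 0.1137 Ω
Segment 2: A = 1.86 mm² = 1.860e-06 m²
R₂ = (1.66×10^-8)(33.6)/(1.860e-06) = 0.2999 Ω
R = R₁ + R₂ = 0.414 Ω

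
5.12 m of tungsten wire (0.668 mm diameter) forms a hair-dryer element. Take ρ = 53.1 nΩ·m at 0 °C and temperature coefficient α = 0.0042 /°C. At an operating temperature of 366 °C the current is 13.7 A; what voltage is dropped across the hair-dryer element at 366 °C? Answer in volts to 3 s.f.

27.0 V

ρ = 53.1 nΩ·m = 5.31×10^-8 Ω·m
A = π(d/2)² = π(3.3400e-04 m)² = 3.505e-07 m²
R₍0₎ = ρL/A = (5.31×10^-8)(5.12)/(3.505e-07) = 0.7757 Ω
R₍366₎ = R₍0₎(1 + αΔT) = 0.7757 × (1 + 0.0042×366) = 1.968 Ω
V = IR = 13.7 × 1.968 = 27.0 V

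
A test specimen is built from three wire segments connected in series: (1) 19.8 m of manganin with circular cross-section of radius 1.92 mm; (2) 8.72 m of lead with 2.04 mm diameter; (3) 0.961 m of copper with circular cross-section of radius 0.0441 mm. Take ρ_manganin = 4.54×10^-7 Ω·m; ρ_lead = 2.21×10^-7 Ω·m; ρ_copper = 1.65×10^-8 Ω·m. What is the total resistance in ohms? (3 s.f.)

Seg 1: A = πr² = π(1.9200e-03 m)² = 1.158e-05 m²
R_1 = (4.54×10^-7)(19.8)/(1.158e-05) = 0.7762 Ω
Seg 2: A = π(d/2)² = π(1.0200e-03 m)² = 3.269e-06 m²
R_2 = (2.21×10^-7)(8.72)/(3.269e-06) = 0.5896 Ω
Seg 3: A = πr² = π(4.4100e-05 m)² = 6.110e-09 m²
R_3 = (1.65×10^-8)(0.961)/(6.110e-09) = 2.595 Ω
R_total = R_1 + R_2 + R_3 = 3.96 Ω

3.96 Ω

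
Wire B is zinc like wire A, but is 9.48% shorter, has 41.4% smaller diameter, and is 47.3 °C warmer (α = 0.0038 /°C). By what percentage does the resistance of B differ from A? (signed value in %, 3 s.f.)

211%

R ∝ ρL/d² with ρ ∝ (1+αΔT), so R_B/R_A = (1 − 9.48/100) × (1 − 41.4/100)⁻² × (1 + 0.0038×47.3)
= 0.9052 × 2.912 × 1.18 = 3.11
(R_B − R_A)/R_A = 3.11 − 1 = 211%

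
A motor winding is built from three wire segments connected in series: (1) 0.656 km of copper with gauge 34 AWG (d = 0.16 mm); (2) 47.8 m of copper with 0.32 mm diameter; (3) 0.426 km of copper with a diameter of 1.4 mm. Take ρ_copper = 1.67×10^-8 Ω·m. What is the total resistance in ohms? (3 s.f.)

Seg 1: A = π(0.16/2 mm)² = π(8.0000e-05 m)² = 2.011e-08 m²
R_1 = (1.67×10^-8)(656)/(2.011e-08) = 544.9 Ω
Seg 2: A = π(d/2)² = π(1.6000e-04 m)² = 8.042e-08 m²
R_2 = (1.67×10^-8)(47.8)/(8.042e-08) = 9.926 Ω
Seg 3: A = π(d/2)² = π(7.0000e-04 m)² = 1.539e-06 m²
R_3 = (1.67×10^-8)(426)/(1.539e-06) = 4.621 Ω
R_total = R_1 + R_2 + R_3 = 559 Ω

559 Ω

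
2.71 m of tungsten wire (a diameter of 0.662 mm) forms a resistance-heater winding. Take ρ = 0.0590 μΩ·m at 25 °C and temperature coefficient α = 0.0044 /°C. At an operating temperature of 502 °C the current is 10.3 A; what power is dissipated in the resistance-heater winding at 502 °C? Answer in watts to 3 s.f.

153 W

ρ = 0.0590 μΩ·m = 5.90×10^-8 Ω·m
A = π(d/2)² = π(3.3100e-04 m)² = 3.442e-07 m²
R₍25₎ = ρL/A = (5.90×10^-8)(2.71)/(3.442e-07) = 0.4645 Ω
R₍502₎ = R₍25₎(1 + αΔT) = 0.4645 × (1 + 0.0044×477) = 1.439 Ω
P = I²R = (10.3)² × 1.439 = 153 W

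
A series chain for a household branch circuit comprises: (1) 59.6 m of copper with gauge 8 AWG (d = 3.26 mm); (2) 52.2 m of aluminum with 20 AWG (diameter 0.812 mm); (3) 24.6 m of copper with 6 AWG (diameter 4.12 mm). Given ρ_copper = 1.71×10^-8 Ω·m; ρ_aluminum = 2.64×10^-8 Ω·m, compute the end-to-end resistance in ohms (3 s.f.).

2.81 Ω

Seg 1: A = π(3.26/2 mm)² = π(1.6300e-03 m)² = 8.347e-06 m²
R_1 = (1.71×10^-8)(59.6)/(8.347e-06) = 0.1221 Ω
Seg 2: A = π(0.812/2 mm)² = π(4.0600e-04 m)² = 5.178e-07 m²
R_2 = (2.64×10^-8)(52.2)/(5.178e-07) = 2.661 Ω
Seg 3: A = π(4.12/2 mm)² = π(2.0600e-03 m)² = 1.333e-05 m²
R_3 = (1.71×10^-8)(24.6)/(1.333e-05) = 0.03155 Ω
R_total = R_1 + R_2 + R_3 = 2.81 Ω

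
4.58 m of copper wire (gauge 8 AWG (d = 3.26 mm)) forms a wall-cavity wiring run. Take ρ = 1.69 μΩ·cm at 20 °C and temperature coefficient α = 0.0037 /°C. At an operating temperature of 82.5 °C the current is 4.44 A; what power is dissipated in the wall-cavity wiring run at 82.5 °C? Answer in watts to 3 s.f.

ρ = 1.69 μΩ·cm = 1.69×10^-8 Ω·m
A = π(3.26/2 mm)² = π(1.6300e-03 m)² = 8.347e-06 m²
R₍20₎ = ρL/A = (1.69×10^-8)(4.58)/(8.347e-06) = 0.009273 Ω
R₍82.5₎ = R₍20₎(1 + αΔT) = 0.009273 × (1 + 0.0037×62.5) = 0.01142 Ω
P = I²R = (4.44)² × 0.01142 = 0.225 W

0.225 W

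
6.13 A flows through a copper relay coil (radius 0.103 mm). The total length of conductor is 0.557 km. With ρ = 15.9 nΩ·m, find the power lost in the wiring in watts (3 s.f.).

ρ = 15.9 nΩ·m = 1.59×10^-8 Ω·m
A = πr² = π(1.0300e-04 m)² = 3.333e-08 m²
R = ρL/A = (1.59×10^-8)(557)/(3.333e-08) = 265.7 Ω
P = I²R = (6.13)² × 265.7 = 9990 W

9990 W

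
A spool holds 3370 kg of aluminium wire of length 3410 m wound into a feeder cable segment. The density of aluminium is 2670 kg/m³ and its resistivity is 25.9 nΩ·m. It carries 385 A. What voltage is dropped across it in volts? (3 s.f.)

91.9 V

ρ = 25.9 nΩ·m = 2.59×10^-8 Ω·m
A = m/(density·L) = 3370/(2670×3410) = 3.7014e-04 m²
R = ρL/A = (2.59×10^-8)(3410)/(3.7014e-04) = 0.2386 Ω
V = IR = 385 × 0.2386 = 91.9 V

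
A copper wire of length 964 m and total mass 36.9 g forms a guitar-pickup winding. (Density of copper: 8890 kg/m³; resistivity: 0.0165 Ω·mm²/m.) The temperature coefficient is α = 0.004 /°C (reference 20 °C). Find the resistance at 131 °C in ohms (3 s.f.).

ρ = 0.0165 Ω·mm²/m = 1.65×10^-8 Ω·m
A = m/(density·L) = 0.0369/(8890×964) = 4.3057e-09 m²
R = ρL/A = (1.65×10^-8)(964)/(4.3057e-09) = 3694 Ω
R(131 °C) = 3694 × (1 + 0.004×111) = 5330 Ω

5330 Ω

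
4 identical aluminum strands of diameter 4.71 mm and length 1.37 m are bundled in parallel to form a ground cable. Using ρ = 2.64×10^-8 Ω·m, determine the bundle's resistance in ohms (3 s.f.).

5.19×10^-4 Ω

A_strand = π(2.3550e-03 m)² = 1.742e-05 m²
R_strand = ρL/A = (2.64×10^-8)(1.37)/(1.742e-05) = 0.002076 Ω
R_total = R_strand/N = 0.002076/4 = 5.19×10^-4 Ω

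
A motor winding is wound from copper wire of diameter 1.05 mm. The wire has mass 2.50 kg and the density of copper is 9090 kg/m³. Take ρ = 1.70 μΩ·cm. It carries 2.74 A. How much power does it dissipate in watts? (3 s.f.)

46.8 W

ρ = 1.70 μΩ·cm = 1.70×10^-8 Ω·m
A = π(d/2)² = π(5.2500e-04 m)² = 8.6590e-07 m²
L = m/(density·A) = 2.5/(9090×8.6590e-07) = 317.6 m
R = ρL/A = (1.70×10^-8)(317.6)/(8.6590e-07) = 6.236 Ω
P = I²R = (2.74)² × 6.236 = 46.8 W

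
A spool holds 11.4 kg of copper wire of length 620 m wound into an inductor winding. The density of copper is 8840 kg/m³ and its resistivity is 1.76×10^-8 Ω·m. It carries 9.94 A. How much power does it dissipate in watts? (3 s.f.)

A = m/(density·L) = 11.4/(8840×620) = 2.0800e-06 m²
R = ρL/A = (1.76×10^-8)(620)/(2.0800e-06) = 5.246 Ω
P = I²R = (9.94)² × 5.246 = 518 W

518 W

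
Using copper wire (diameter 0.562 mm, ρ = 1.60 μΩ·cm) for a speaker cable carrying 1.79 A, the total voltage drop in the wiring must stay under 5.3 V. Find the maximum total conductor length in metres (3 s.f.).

45.9 m

ρ = 1.60 μΩ·cm = 1.60×10^-8 Ω·m
A = π(d/2)² = π(2.8100e-04 m)² = 2.481e-07 m²
L_max = V_max·A/(1·ρI) = (5.3)(2.481e-07)/(1.60×10^-8×1.79) = 45.9 m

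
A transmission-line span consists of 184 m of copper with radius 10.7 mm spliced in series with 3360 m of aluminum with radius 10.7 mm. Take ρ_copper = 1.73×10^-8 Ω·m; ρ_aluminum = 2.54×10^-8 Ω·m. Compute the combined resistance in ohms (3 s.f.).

Segment 1: A = πr² = π(1.0700e-02 m)² = 3.597e-04 m²
R₁ = ρL/A = (1.73×10^-8)(184)/(3.597e-04) = 0.00885 Ω
R₂ = (2.54×10^-8)(3360)/(3.597e-04) = 0.2373 Ω
R = R₁ + R₂ = 0.246 Ω

0.246 Ω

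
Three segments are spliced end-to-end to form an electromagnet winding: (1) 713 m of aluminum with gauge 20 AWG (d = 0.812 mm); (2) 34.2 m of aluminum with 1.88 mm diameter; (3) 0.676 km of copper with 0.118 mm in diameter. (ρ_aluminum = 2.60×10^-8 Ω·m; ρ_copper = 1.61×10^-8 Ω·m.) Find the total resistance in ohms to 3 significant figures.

1030 Ω

Seg 1: A = π(0.812/2 mm)² = π(4.0600e-04 m)² = 5.178e-07 m²
R_1 = (2.60×10^-8)(713)/(5.178e-07) = 35.8 Ω
Seg 2: A = π(d/2)² = π(9.4000e-04 m)² = 2.776e-06 m²
R_2 = (2.60×10^-8)(34.2)/(2.776e-06) = 0.3203 Ω
Seg 3: A = π(d/2)² = π(5.9000e-05 m)² = 1.094e-08 m²
R_3 = (1.61×10^-8)(676)/(1.094e-08) = 995.2 Ω
R_total = R_1 + R_2 + R_3 = 1030 Ω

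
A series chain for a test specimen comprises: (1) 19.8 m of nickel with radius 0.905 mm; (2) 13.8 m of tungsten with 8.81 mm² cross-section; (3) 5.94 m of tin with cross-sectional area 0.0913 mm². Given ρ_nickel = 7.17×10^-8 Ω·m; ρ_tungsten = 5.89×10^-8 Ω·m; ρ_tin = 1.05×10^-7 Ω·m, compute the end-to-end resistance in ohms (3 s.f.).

Seg 1: A = πr² = π(9.0500e-04 m)² = 2.573e-06 m²
R_1 = (7.17×10^-8)(19.8)/(2.573e-06) = 0.5517 Ω
Seg 2: A = 8.81 mm² = 8.810e-06 m²
R_2 = (5.89×10^-8)(13.8)/(8.810e-06) = 0.09226 Ω
Seg 3: A = 0.0913 mm² = 9.130e-08 m²
R_3 = (1.05×10^-7)(5.94)/(9.130e-08) = 6.831 Ω
R_total = R_1 + R_2 + R_3 = 7.48 Ω

7.48 Ω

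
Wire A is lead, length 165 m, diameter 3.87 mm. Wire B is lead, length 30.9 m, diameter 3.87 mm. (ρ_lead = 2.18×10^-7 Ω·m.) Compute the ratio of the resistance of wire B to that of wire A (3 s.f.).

0.187

R ∝ ρL/d², so R_B/R_A = (L_B/L_A)
= (30.9/165) = 0.187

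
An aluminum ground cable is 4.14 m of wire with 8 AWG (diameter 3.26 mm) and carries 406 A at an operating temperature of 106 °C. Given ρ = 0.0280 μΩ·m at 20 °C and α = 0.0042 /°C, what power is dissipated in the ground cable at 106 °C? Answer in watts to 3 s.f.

ρ = 0.0280 μΩ·m = 2.80×10^-8 Ω·m
A = π(3.26/2 mm)² = π(1.6300e-03 m)² = 8.347e-06 m²
R₍20₎ = ρL/A = (2.80×10^-8)(4.14)/(8.347e-06) = 0.01389 Ω
R₍106₎ = R₍20₎(1 + αΔT) = 0.01389 × (1 + 0.0042×86) = 0.0189 Ω
P = I²R = (406)² × 0.0189 = 3120 W

3120 W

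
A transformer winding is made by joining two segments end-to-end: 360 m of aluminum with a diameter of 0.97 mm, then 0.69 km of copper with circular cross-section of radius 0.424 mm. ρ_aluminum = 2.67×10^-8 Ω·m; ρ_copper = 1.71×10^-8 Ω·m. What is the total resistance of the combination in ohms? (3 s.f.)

Segment 1: A = π(d/2)² = π(4.8500e-04 m)² = 7.390e-07 m²
R₁ = ρL/A = (2.67×10^-8)(360)/(7.390e-07) = 13.01 Ω
Segment 2: A = πr² = π(4.2400e-04 m)² = 5.648e-07 m²
R₂ = (1.71×10^-8)(690)/(5.648e-07) = 20.89 Ω
R = R₁ + R₂ = 33.9 Ω

33.9 Ω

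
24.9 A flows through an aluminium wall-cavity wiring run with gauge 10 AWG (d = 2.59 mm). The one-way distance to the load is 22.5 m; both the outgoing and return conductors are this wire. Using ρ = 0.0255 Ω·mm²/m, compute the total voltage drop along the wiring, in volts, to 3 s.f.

5.42 V

ρ = 0.0255 Ω·mm²/m = 2.55×10^-8 Ω·m
A = π(2.59/2 mm)² = π(1.2950e-03 m)² = 5.269e-06 m²
Total conductor length (both ways) L = 2 × 22.5 = 45 m
R = ρL/A = (2.55×10^-8)(45)/(5.269e-06) = 0.2178 Ω
V = IR = 24.9 × 0.2178 = 5.42 V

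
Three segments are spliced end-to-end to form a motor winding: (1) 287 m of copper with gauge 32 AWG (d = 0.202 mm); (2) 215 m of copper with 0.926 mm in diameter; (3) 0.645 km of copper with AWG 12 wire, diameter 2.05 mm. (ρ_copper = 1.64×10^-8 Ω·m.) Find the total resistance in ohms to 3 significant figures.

Seg 1: A = π(0.202/2 mm)² = π(1.0100e-04 m)² = 3.205e-08 m²
R_1 = (1.64×10^-8)(287)/(3.205e-08) = 146.9 Ω
Seg 2: A = π(d/2)² = π(4.6300e-04 m)² = 6.735e-07 m²
R_2 = (1.64×10^-8)(215)/(6.735e-07) = 5.236 Ω
Seg 3: A = π(2.05/2 mm)² = π(1.0250e-03 m)² = 3.301e-06 m²
R_3 = (1.64×10^-8)(645)/(3.301e-06) = 3.205 Ω
R_total = R_1 + R_2 + R_3 = 155 Ω

155 Ω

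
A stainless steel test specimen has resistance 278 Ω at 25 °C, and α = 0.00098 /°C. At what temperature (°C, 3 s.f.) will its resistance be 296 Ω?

R = R₀(1 + α(T − T₀)) ⇒ T = T₀ + (R/R₀ − 1)/α
T = 25 + (296/278 − 1)/0.00098 = 25 + (0.06475)/0.00098 = 91.1 °C

91.1 °C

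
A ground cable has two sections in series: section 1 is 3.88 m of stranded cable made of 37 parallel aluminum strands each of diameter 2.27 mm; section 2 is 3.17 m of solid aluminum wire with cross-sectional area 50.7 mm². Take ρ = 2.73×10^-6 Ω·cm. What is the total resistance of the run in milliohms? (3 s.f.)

ρ = 2.73×10^-6 Ω·cm = 2.73×10^-8 Ω·m
Section 1: A_strand = π(1.1350e-03)² = 4.047e-06 m²; R₁ = ρL/(N·A_s) = (2.73×10^-8)(3.88)/(37×4.047e-06) = 7.074×10^-4 Ω
Section 2: A = 50.7 mm² = 5.070e-05 m²
R₂ = (2.73×10^-8)(3.17)/(5.070e-05) = 0.001707 Ω
R = R₁ + R₂ = 2.41 mΩ

2.41 mΩ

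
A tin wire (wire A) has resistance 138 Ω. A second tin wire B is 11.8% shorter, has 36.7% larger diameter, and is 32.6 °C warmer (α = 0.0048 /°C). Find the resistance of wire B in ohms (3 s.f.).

75.3 Ω

R ∝ ρL/d² with ρ ∝ (1+αΔT), so R_B/R_A = (1 − 11.8/100) × (1 + 36.7/100)⁻² × (1 + 0.0048×32.6)
= 0.882 × 0.5351 × 1.157 = 0.5458
R_B = 0.5458 × 138 = 75.3 Ω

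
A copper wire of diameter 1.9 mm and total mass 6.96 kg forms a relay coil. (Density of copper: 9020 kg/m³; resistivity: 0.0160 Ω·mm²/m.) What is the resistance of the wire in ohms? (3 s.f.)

1.54 Ω

ρ = 0.0160 Ω·mm²/m = 1.60×10^-8 Ω·m
A = π(d/2)² = π(9.5000e-04 m)² = 2.8353e-06 m²
L = m/(density·A) = 6.96/(9020×2.8353e-06) = 272.1 m
R = ρL/A = (1.60×10^-8)(272.1)/(2.8353e-06) = 1.54 Ω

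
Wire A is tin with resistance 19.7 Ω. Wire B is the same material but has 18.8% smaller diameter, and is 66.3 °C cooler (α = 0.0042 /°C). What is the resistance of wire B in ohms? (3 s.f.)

R ∝ ρL/d² with ρ ∝ (1+αΔT), so R_B/R_A = (1 − 18.8/100)⁻² × (1 − 0.0042×66.3)
= 1.517 × 0.7215 = 1.094
R_B = 1.094 × 19.7 = 21.6 Ω

21.6 Ω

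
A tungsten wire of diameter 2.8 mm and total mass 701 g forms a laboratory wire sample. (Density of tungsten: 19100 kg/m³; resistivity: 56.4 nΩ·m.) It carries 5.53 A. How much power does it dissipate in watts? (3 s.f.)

ρ = 56.4 nΩ·m = 5.64×10^-8 Ω·m
A = π(d/2)² = π(1.4000e-03 m)² = 6.1575e-06 m²
L = m/(density·A) = 0.701/(19100×6.1575e-06) = 5.96 m
R = ρL/A = (5.64×10^-8)(5.96)/(6.1575e-06) = 0.05459 Ω
P = I²R = (5.53)² × 0.05459 = 1.67 W

1.67 W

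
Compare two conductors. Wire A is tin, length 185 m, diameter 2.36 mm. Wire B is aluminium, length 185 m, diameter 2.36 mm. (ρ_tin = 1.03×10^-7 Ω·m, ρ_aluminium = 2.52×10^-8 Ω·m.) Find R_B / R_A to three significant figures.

0.245

R ∝ ρL/d², so R_B/R_A = (ρ_B/ρ_A)
= (2.52×10^-8/1.03×10^-7) = 0.245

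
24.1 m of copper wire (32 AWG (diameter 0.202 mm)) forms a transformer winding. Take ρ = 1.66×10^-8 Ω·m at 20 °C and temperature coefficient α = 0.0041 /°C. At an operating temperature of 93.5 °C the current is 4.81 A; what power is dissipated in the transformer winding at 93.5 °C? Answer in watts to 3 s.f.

376 W

A = π(0.202/2 mm)² = π(1.0100e-04 m)² = 3.205e-08 m²
R₍20₎ = ρL/A = (1.66×10^-8)(24.1)/(3.205e-08) = 12.48 Ω
R₍93.5₎ = R₍20₎(1 + αΔT) = 12.48 × (1 + 0.0041×73.5) = 16.25 Ω
P = I²R = (4.81)² × 16.25 = 376 W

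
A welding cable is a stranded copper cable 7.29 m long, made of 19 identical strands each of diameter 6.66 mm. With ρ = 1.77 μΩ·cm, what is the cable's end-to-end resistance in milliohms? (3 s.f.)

0.195 mΩ

ρ = 1.77 μΩ·cm = 1.77×10^-8 Ω·m
A_strand = π(3.3300e-03 m)² = 3.484e-05 m²
R_strand = ρL/A = (1.77×10^-8)(7.29)/(3.484e-05) = 0.003704 Ω
R_total = R_strand/N = 0.003704/19 = 0.195 mΩ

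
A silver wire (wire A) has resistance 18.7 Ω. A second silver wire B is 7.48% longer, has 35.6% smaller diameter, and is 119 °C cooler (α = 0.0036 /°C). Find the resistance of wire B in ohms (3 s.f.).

R ∝ ρL/d² with ρ ∝ (1+αΔT), so R_B/R_A = (1 + 7.48/100) × (1 − 35.6/100)⁻² × (1 − 0.0036×119)
= 1.075 × 2.411 × 0.5716 = 1.481
R_B = 1.481 × 18.7 = 27.7 Ω

27.7 Ω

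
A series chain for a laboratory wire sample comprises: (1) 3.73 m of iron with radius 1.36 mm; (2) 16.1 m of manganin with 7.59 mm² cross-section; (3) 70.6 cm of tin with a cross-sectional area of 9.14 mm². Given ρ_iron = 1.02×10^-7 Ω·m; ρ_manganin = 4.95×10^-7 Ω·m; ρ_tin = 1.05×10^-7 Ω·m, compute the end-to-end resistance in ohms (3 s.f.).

Seg 1: A = πr² = π(1.3600e-03 m)² = 5.811e-06 m²
R_1 = (1.02×10^-7)(3.73)/(5.811e-06) = 0.06548 Ω
Seg 2: A = 7.59 mm² = 7.590e-06 m²
R_2 = (4.95×10^-7)(16.1)/(7.590e-06) = 1.05 Ω
Seg 3: A = 9.14 mm² = 9.140e-06 m²
R_3 = (1.05×10^-7)(0.706)/(9.140e-06) = 0.008111 Ω
R_total = R_1 + R_2 + R_3 = 1.12 Ω

1.12 Ω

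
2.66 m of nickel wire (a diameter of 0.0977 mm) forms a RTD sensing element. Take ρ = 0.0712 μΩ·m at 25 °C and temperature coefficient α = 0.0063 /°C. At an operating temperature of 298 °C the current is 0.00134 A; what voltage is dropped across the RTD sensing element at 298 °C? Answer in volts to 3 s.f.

0.0921 V

ρ = 0.0712 μΩ·m = 7.12×10^-8 Ω·m
A = π(d/2)² = π(4.8850e-05 m)² = 7.497e-09 m²
R₍25₎ = ρL/A = (7.12×10^-8)(2.66)/(7.497e-09) = 25.26 Ω
R₍298₎ = R₍25₎(1 + αΔT) = 25.26 × (1 + 0.0063×273) = 68.71 Ω
V = IR = 0.00134 × 68.71 = 0.0921 V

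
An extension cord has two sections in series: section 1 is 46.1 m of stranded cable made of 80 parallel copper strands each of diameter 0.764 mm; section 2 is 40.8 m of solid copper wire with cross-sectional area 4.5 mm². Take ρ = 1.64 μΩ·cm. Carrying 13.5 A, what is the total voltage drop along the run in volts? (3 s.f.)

ρ = 1.64 μΩ·cm = 1.64×10^-8 Ω·m
Section 1: A_strand = π(3.8200e-04)² = 4.584e-07 m²; R₁ = ρL/(N·A_s) = (1.64×10^-8)(46.1)/(80×4.584e-07) = 0.02061 Ω
Section 2: A = 4.5 mm² = 4.500e-06 m²
R₂ = (1.64×10^-8)(40.8)/(4.500e-06) = 0.1487 Ω
R = R₁ + R₂ = 0.1693 Ω
V = IR = 13.5 × 0.1693 = 2.29 V

2.29 V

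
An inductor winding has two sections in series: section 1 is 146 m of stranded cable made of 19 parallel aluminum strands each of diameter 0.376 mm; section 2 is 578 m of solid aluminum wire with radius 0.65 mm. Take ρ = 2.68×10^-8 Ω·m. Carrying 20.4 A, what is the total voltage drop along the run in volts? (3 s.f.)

Section 1: A_strand = π(1.8800e-04)² = 1.110e-07 m²; R₁ = ρL/(N·A_s) = (2.68×10^-8)(146)/(19×1.110e-07) = 1.855 Ω
Section 2: A = πr² = π(6.5000e-04 m)² = 1.327e-06 m²
R₂ = (2.68×10^-8)(578)/(1.327e-06) = 11.67 Ω
R = R₁ + R₂ = 13.53 Ω
V = IR = 20.4 × 13.53 = 276 V

276 V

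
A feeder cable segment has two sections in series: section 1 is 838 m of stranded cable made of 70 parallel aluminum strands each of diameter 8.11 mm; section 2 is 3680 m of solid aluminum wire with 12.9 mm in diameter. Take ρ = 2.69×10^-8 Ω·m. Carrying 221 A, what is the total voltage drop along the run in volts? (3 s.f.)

169 V

Section 1: A_strand = π(4.0550e-03)² = 5.166e-05 m²; R₁ = ρL/(N·A_s) = (2.69×10^-8)(838)/(70×5.166e-05) = 0.006234 Ω
Section 2: A = π(d/2)² = π(6.4500e-03 m)² = 1.307e-04 m²
R₂ = (2.69×10^-8)(3680)/(1.307e-04) = 0.7574 Ω
R = R₁ + R₂ = 0.7636 Ω
V = IR = 221 × 0.7636 = 169 V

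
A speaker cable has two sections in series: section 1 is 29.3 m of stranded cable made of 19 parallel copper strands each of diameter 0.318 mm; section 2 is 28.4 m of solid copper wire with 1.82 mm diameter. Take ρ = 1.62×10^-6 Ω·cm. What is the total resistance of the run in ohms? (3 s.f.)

0.491 Ω

ρ = 1.62×10^-6 Ω·cm = 1.62×10^-8 Ω·m
Section 1: A_strand = π(1.5900e-04)² = 7.942e-08 m²; R₁ = ρL/(N·A_s) = (1.62×10^-8)(29.3)/(19×7.942e-08) = 0.3145 Ω
Section 2: A = π(d/2)² = π(9.1000e-04 m)² = 2.602e-06 m²
R₂ = (1.62×10^-8)(28.4)/(2.602e-06) = 0.1768 Ω
R = R₁ + R₂ = 0.491 Ω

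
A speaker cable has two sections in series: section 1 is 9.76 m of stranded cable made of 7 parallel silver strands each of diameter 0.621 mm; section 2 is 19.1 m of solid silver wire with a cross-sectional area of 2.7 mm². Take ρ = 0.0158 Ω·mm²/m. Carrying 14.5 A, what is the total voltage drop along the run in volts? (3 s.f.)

2.68 V

ρ = 0.0158 Ω·mm²/m = 1.58×10^-8 Ω·m
Section 1: A_strand = π(3.1050e-04)² = 3.029e-07 m²; R₁ = ρL/(N·A_s) = (1.58×10^-8)(9.76)/(7×3.029e-07) = 0.07273 Ω
Section 2: A = 2.7 mm² = 2.700e-06 m²
R₂ = (1.58×10^-8)(19.1)/(2.700e-06) = 0.1118 Ω
R = R₁ + R₂ = 0.1845 Ω
V = IR = 14.5 × 0.1845 = 2.68 V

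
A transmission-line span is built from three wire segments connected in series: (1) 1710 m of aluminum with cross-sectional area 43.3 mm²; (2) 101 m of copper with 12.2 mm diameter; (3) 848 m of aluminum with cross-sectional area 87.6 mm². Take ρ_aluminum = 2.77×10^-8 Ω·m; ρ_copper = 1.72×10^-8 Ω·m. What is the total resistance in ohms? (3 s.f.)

1.38 Ω

Seg 1: A = 43.3 mm² = 4.330e-05 m²
R_1 = (2.77×10^-8)(1710)/(4.330e-05) = 1.094 Ω
Seg 2: A = π(d/2)² = π(6.1000e-03 m)² = 1.169e-04 m²
R_2 = (1.72×10^-8)(101)/(1.169e-04) = 0.01486 Ω
Seg 3: A = 87.6 mm² = 8.760e-05 m²
R_3 = (2.77×10^-8)(848)/(8.760e-05) = 0.2681 Ω
R_total = R_1 + R_2 + R_3 = 1.38 Ω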